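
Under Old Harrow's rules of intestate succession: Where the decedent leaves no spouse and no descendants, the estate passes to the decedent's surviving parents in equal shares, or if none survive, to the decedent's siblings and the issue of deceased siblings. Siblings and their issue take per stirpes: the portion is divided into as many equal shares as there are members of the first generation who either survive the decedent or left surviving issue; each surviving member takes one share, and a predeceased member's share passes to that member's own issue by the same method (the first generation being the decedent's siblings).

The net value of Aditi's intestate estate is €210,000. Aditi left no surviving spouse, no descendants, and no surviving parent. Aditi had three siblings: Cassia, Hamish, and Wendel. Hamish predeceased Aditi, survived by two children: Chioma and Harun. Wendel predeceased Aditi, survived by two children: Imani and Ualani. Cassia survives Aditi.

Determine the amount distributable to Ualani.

The entire €210,000 passes to the siblings and their issue.
That amount (€210,000) is divided into 3 shares of €70,000: Cassia takes €70,000; Hamish's €70,000 share passes to Hamish's issue; Wendel's €70,000 share passes to Wendel's issue.
Hamish's share (€70,000) is divided into 2 shares of €35,000: Chioma and Harun each take €35,000.
Wendel's share (€70,000) is divided into 2 shares of €35,000: Imani and Ualani each take €35,000.

Ualani receives €35,000.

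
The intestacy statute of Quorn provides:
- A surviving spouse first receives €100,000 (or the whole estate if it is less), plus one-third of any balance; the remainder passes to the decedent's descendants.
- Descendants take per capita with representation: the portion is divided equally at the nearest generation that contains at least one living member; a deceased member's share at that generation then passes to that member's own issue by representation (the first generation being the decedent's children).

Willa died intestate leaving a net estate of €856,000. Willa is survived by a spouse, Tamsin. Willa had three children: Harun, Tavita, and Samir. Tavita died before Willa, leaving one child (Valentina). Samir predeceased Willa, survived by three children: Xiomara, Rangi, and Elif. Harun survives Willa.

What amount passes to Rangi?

Rangi receives €56,000.

Tamsin first takes €100,000, leaving a balance of €756,000. Tamsin then takes one-third of the balance (€252,000), for a total of €352,000. The remaining €504,000 passes to the descendants.
The descendants' portion (€504,000) is divided into 3 shares of €168,000: Harun takes €168,000; Tavita's €168,000 share passes to Tavita's issue; Samir's €168,000 share passes to Samir's issue.
Tavita's share (€168,000) passes entirely to Valentina.
Samir's share (€168,000) is divided into 3 shares of €56,000: Xiomara, Rangi, and Elif each take €56,000.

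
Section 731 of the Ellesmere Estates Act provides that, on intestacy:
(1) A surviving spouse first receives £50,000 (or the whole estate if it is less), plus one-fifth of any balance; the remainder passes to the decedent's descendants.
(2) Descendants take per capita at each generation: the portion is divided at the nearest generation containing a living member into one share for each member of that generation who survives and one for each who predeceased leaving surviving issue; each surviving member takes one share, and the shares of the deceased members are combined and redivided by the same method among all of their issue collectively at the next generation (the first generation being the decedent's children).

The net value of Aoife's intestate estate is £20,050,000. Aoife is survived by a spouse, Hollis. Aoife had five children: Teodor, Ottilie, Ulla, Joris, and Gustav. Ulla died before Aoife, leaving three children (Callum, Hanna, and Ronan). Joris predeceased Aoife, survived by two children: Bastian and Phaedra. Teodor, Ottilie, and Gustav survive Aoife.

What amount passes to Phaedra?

Phaedra receives £1,280,000.

Hollis first takes £50,000, leaving a balance of £20,000,000. Hollis then takes one-fifth of the balance (£4,000,000), for a total of £4,050,000. The remaining £16,000,000 passes to the descendants.
The descendants' portion (£16,000,000) is divided at the children's generation into 5 shares of £3,200,000. Teodor, Ottilie, and Gustav each take £3,200,000. The 2 shares of the deceased (Ulla and Joris) are combined into a pool of £6,400,000.
That pool (£6,400,000) is divided at the grandchildren's generation equally among Callum, Hanna, Ronan, Bastian, and Phaedra: £1,280,000 each.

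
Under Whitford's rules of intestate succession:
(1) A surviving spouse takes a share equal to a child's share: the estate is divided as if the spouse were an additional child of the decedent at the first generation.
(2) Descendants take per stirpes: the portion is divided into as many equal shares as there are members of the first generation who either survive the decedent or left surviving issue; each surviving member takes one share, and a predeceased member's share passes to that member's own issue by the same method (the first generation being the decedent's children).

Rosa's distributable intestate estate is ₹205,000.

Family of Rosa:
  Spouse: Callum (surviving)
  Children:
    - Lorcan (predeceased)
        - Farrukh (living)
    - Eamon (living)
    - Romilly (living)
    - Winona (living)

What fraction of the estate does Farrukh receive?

The spouse counts as an additional share at the children's level, so there are 5 primary shares of ₹41,000. Callum takes one such share (₹41,000).
The children's combined portion (₹164,000) is divided into 4 shares of ₹41,000: Eamon, Romilly, and Winona each take ₹41,000; Lorcan's ₹41,000 share passes to Lorcan's issue.
Lorcan's share (₹41,000) passes entirely to Farrukh.

Farrukh receives 1/5 of the estate.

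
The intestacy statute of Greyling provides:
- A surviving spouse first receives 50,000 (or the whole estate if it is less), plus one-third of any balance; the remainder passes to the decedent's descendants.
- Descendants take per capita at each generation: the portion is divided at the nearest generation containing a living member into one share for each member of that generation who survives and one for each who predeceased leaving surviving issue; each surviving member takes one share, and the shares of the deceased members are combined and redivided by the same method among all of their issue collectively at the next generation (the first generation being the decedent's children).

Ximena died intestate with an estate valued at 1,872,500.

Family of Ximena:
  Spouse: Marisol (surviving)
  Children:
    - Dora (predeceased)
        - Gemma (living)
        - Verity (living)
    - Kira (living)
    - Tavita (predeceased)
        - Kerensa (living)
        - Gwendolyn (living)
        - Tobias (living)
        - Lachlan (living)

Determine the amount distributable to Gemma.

Gemma receives 135,000.

Marisol first takes 50,000, leaving a balance of 1,822,500. Marisol then takes one-third of the balance (607,500), for a total of 657,500. The remaining 1,215,000 passes to the descendants.
The descendants' portion (1,215,000) is divided at the children's generation into 3 shares of 405,000. Kira takes 405,000. The 2 shares of the deceased (Dora and Tavita) are combined into a pool of 810,000.
That pool (810,000) is divided at the grandchildren's generation equally among Gemma, Verity, Kerensa, Gwendolyn, Tobias, and Lachlan: 135,000 each.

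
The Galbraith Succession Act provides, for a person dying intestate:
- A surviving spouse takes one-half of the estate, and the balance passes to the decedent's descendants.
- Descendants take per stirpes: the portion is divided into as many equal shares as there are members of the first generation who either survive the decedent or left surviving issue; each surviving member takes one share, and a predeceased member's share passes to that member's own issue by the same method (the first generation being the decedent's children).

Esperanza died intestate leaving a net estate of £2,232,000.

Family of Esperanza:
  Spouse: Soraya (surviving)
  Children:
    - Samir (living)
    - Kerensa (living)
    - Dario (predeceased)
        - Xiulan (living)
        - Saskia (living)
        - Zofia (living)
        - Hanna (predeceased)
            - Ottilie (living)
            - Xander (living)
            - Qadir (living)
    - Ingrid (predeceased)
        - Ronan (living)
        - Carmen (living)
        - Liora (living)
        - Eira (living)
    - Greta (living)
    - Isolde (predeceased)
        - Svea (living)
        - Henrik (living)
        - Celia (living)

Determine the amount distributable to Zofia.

Zofia receives £46,500.

Soraya takes one-half of £2,232,000 = £1,116,000. The remaining £1,116,000 passes to the descendants.
The descendants' portion (£1,116,000) is divided into 6 shares of £186,000: Samir, Kerensa, and Greta each take £186,000; Dario's £186,000 share passes to Dario's issue; Ingrid's £186,000 share passes to Ingrid's issue; Isolde's £186,000 share passes to Isolde's issue.
Dario's share (£186,000) is divided into 4 shares of £46,500: Xiulan, Saskia, and Zofia each take £46,500; Hanna's £46,500 share passes to Hanna's issue.
Hanna's share (£46,500) is divided into 3 shares of £15,500: Ottilie, Xander, and Qadir each take £15,500.
Ingrid's share (£186,000) is divided into 4 shares of £46,500: Ronan, Carmen, Liora, and Eira each take £46,500.
Isolde's share (£186,000) is divided into 3 shares of £62,000: Svea, Henrik, and Celia each take £62,000.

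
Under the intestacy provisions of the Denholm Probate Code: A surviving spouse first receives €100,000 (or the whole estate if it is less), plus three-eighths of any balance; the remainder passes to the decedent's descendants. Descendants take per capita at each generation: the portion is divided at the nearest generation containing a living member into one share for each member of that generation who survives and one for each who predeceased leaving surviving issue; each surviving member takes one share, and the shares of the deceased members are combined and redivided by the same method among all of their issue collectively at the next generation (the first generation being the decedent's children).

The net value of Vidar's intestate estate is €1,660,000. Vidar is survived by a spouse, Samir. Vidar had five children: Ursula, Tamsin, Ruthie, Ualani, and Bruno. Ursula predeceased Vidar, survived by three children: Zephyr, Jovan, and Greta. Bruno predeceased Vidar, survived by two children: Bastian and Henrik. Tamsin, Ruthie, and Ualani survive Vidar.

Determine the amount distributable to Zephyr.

Zephyr receives €78,000.

Samir first takes €100,000, leaving a balance of €1,560,000. Samir then takes three-eighths of the balance (€585,000), for a total of €685,000. The remaining €975,000 passes to the descendants.
The descendants' portion (€975,000) is divided at the children's generation into 5 shares of €195,000. Tamsin, Ruthie, and Ualani each take €195,000. The 2 shares of the deceased (Ursula and Bruno) are combined into a pool of €390,000.
That pool (€390,000) is divided at the grandchildren's generation equally among Zephyr, Jovan, Greta, Bastian, and Henrik: €78,000 each.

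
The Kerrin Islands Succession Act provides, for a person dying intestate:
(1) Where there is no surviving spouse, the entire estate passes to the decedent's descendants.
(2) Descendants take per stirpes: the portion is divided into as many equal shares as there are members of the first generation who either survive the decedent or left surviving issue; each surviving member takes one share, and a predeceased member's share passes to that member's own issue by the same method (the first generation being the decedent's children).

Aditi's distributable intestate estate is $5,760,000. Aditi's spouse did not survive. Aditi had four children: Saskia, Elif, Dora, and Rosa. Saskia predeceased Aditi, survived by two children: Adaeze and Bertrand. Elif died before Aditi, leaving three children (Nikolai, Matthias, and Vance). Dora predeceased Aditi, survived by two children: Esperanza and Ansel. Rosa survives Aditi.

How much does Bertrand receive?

The entire $5,760,000 passes to the descendants.
That amount ($5,760,000) is divided into 4 shares of $1,440,000: Rosa takes $1,440,000; Saskia's $1,440,000 share passes to Saskia's issue; Elif's $1,440,000 share passes to Elif's issue; Dora's $1,440,000 share passes to Dora's issue.
Saskia's share ($1,440,000) is divided into 2 shares of $720,000: Adaeze and Bertrand each take $720,000.
Elif's share ($1,440,000) is divided into 3 shares of $480,000: Nikolai, Matthias, and Vance each take $480,000.
Dora's share ($1,440,000) is divided into 2 shares of $720,000: Esperanza and Ansel each take $720,000.

Bertrand receives $720,000.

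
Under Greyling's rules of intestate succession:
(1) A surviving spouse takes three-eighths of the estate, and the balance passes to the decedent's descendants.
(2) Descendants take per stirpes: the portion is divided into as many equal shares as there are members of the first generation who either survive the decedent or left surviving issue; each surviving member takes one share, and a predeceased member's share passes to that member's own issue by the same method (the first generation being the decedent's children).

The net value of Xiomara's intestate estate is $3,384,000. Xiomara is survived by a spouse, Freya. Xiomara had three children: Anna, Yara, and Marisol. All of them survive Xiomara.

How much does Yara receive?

Freya takes three-eighths of $3,384,000 = $1,269,000. The remaining $2,115,000 passes to the descendants.
The descendants' portion ($2,115,000) is divided into 3 shares of $705,000: Anna, Yara, and Marisol each take $705,000.

Yara receives $705,000.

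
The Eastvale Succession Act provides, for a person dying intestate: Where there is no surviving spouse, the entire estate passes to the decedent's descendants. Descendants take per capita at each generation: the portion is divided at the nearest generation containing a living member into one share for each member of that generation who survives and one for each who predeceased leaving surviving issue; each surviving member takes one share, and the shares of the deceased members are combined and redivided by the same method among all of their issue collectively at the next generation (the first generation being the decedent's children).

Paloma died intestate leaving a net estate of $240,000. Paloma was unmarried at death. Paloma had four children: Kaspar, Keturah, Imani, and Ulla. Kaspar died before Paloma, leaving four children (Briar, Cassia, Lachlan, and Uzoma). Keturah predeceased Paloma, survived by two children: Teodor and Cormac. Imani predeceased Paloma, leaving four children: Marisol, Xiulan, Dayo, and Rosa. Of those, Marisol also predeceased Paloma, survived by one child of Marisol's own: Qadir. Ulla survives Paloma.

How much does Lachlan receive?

The entire $240,000 passes to the descendants.
That amount ($240,000) is divided at the children's generation into 4 shares of $60,000. Ulla takes $60,000. The 3 shares of the deceased (Kaspar, Keturah, and Imani) are combined into a pool of $180,000.
That pool ($180,000) is divided at the grandchildren's generation into 10 shares of $18,000. Briar, Cassia, Lachlan, Uzoma, Teodor, Cormac, Xiulan, Dayo, and Rosa each take $18,000. The remaining share for the deceased Marisol ($18,000) is carried to the next generation.
That pool ($18,000) passes entirely to Qadir, the sole taker at the great-grandchildren's generation.

Lachlan receives $18,000.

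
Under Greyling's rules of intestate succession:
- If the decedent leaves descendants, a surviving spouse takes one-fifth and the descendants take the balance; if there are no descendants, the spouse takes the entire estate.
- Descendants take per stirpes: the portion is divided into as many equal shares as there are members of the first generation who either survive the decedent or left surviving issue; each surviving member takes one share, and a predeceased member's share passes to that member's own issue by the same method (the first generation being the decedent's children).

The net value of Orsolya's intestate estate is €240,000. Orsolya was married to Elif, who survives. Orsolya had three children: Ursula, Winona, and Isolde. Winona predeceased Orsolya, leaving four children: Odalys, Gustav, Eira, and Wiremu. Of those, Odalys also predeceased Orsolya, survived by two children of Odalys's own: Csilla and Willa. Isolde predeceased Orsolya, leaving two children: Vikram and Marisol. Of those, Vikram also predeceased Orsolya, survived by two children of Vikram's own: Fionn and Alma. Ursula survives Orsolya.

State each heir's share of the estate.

Elif: €48,000; Ursula: €64,000; Csilla: €8,000; Willa: €8,000; Gustav: €16,000; Eira: €16,000; Wiremu: €16,000; Fionn: €16,000; Alma: €16,000; Marisol: €32,000

Elif takes one-fifth of €240,000 = €48,000. The remaining €192,000 passes to the descendants.
The descendants' portion (€192,000) is divided into 3 shares of €64,000: Ursula takes €64,000; Winona's €64,000 share passes to Winona's issue; Isolde's €64,000 share passes to Isolde's issue.
Winona's share (€64,000) is divided into 4 shares of €16,000: Gustav, Eira, and Wiremu each take €16,000; Odalys's €16,000 share passes to Odalys's issue.
Odalys's share (€16,000) is divided into 2 shares of €8,000: Csilla and Willa each take €8,000.
Isolde's share (€64,000) is divided into 2 shares of €32,000: Marisol takes €32,000; Vikram's €32,000 share passes to Vikram's issue.
Vikram's share (€32,000) is divided into 2 shares of €16,000: Fionn and Alma each take €16,000.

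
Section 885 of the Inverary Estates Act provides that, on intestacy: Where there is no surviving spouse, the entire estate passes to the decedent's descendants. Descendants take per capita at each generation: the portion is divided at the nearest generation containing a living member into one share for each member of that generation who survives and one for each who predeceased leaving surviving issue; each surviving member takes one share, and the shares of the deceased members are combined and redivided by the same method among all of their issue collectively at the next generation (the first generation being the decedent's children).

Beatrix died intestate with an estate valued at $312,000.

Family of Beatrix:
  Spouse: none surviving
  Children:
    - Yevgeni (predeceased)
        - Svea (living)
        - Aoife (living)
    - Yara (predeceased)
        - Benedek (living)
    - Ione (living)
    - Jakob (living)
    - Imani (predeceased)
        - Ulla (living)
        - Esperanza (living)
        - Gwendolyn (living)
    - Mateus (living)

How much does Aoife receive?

The entire $312,000 passes to the descendants.
That amount ($312,000) is divided at the children's generation into 6 shares of $52,000. Ione, Jakob, and Mateus each take $52,000. The 3 shares of the deceased (Yevgeni, Yara, and Imani) are combined into a pool of $156,000.
That pool ($156,000) is divided at the grandchildren's generation equally among Svea, Aoife, Benedek, Ulla, Esperanza, and Gwendolyn: $26,000 each.

Aoife receives $26,000.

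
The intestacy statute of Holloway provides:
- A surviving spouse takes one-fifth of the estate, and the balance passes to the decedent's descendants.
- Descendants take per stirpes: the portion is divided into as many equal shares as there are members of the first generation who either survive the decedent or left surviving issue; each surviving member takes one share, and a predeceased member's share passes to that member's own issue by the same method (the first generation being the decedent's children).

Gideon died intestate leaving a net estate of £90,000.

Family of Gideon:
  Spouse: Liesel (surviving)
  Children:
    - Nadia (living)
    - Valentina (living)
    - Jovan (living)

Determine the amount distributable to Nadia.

Liesel takes one-fifth of £90,000 = £18,000. The remaining £72,000 passes to the descendants.
The descendants' portion (£72,000) is divided into 3 shares of £24,000: Nadia, Valentina, and Jovan each take £24,000.

Nadia receives £24,000.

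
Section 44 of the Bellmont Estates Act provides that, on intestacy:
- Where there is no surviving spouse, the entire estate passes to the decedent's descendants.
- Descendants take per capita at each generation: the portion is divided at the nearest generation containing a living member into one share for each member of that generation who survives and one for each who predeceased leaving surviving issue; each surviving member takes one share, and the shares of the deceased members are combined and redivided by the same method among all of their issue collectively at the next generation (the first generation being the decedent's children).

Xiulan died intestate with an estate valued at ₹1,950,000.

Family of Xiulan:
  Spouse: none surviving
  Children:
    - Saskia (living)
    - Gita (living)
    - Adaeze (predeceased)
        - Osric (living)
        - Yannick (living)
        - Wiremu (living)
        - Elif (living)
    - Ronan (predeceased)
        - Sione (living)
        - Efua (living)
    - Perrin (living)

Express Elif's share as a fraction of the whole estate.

Elif receives 1/15 of the estate.

The entire ₹1,950,000 passes to the descendants.
That amount (₹1,950,000) is divided at the children's generation into 5 shares of ₹390,000. Saskia, Gita, and Perrin each take ₹390,000. The 2 shares of the deceased (Adaeze and Ronan) are combined into a pool of ₹780,000.
That pool (₹780,000) is divided at the grandchildren's generation equally among Osric, Yannick, Wiremu, Elif, Sione, and Efua: ₹130,000 each.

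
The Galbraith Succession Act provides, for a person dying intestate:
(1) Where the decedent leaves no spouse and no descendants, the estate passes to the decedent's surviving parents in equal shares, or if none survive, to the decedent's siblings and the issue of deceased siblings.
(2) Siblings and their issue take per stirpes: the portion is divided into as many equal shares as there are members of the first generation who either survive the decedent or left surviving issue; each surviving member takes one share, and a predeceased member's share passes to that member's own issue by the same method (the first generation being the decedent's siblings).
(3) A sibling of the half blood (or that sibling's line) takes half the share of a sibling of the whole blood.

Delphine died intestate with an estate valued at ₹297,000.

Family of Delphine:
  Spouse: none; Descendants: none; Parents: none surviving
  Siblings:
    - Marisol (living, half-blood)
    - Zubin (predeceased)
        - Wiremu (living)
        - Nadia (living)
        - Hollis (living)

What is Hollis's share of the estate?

Hollis receives ₹66,000.

The entire ₹297,000 passes to the siblings and their issue.
Counting each half-blood sibling's line as half a unit, there are 3/2 units in ₹297,000, so one unit is ₹198,000. Whole-blood lines (Zubin) take ₹198,000 each; half-blood lines (Marisol) take ₹99,000 each.
Zubin's share (₹198,000) is divided into 3 shares of ₹66,000: Wiremu, Nadia, and Hollis each take ₹66,000.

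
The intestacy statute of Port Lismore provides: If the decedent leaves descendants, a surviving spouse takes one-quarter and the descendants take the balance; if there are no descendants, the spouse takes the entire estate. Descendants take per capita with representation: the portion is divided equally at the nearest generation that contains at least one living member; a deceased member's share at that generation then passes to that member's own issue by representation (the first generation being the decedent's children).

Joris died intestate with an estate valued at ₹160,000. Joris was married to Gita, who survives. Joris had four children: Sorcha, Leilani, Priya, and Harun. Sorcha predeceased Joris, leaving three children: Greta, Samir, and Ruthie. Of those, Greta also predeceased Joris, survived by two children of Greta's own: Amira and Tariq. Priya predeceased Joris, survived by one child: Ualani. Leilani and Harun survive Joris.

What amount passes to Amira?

Amira receives ₹5,000.

Gita takes one-quarter of ₹160,000 = ₹40,000. The remaining ₹120,000 passes to the descendants.
The descendants' portion (₹120,000) is divided into 4 shares of ₹30,000: Leilani and Harun each take ₹30,000; Sorcha's ₹30,000 share passes to Sorcha's issue; Priya's ₹30,000 share passes to Priya's issue.
Sorcha's share (₹30,000) is divided into 3 shares of ₹10,000: Samir and Ruthie each take ₹10,000; Greta's ₹10,000 share passes to Greta's issue.
Greta's share (₹10,000) is divided into 2 shares of ₹5,000: Amira and Tariq each take ₹5,000.
Priya's share (₹30,000) passes entirely to Ualani.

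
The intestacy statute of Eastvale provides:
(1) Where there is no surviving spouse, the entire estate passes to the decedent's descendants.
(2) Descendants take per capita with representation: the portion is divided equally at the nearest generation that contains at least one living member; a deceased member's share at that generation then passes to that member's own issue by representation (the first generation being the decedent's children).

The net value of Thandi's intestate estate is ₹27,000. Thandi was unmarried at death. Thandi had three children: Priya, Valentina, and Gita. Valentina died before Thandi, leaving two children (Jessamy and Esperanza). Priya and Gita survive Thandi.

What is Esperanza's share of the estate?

The entire ₹27,000 passes to the descendants.
That amount (₹27,000) is divided into 3 shares of ₹9,000: Priya and Gita each take ₹9,000; Valentina's ₹9,000 share passes to Valentina's issue.
Valentina's share (₹9,000) is divided into 2 shares of ₹4,500: Jessamy and Esperanza each take ₹4,500.

Esperanza receives ₹4,500.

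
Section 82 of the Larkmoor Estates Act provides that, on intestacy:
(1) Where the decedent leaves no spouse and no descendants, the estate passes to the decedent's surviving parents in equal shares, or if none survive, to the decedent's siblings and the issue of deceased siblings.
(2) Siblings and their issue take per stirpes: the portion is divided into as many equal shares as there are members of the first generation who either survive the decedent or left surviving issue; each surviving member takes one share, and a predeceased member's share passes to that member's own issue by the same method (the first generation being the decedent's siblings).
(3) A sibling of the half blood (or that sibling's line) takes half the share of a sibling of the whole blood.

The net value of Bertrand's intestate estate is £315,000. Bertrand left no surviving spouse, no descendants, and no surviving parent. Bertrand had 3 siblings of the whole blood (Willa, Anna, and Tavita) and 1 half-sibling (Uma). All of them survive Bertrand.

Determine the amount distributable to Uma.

The entire £315,000 passes to the siblings and their issue.
Counting each half-blood sibling's line as half a unit, there are 7/2 units in £315,000, so one unit is £90,000. Whole-blood lines (Willa, Anna, and Tavita) take £90,000 each; half-blood lines (Uma) take £45,000 each.

Uma receives £45,000.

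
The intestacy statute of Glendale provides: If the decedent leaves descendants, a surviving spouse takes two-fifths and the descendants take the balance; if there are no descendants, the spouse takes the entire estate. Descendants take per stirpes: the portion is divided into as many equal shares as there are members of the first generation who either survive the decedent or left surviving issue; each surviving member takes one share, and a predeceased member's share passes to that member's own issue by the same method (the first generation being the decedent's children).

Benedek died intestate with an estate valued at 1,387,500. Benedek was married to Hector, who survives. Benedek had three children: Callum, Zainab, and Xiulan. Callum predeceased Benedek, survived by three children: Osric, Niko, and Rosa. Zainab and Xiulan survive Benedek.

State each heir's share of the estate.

Hector: 555,000; Osric: 92,500; Niko: 92,500; Rosa: 92,500; Zainab: 277,500; Xiulan: 277,500

Hector takes two-fifths of 1,387,500 = 555,000. The remaining 832,500 passes to the descendants.
The descendants' portion (832,500) is divided into 3 shares of 277,500: Zainab and Xiulan each take 277,500; Callum's 277,500 share passes to Callum's issue.
Callum's share (277,500) is divided into 3 shares of 92,500: Osric, Niko, and Rosa each take 92,500.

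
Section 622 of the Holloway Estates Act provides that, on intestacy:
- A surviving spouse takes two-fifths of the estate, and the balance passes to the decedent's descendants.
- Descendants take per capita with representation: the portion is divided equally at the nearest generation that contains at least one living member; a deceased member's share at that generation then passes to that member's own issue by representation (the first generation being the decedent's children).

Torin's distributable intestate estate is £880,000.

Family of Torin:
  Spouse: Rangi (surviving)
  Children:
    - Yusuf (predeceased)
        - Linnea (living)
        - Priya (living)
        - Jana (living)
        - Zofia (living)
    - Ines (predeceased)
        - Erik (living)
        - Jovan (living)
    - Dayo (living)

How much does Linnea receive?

Rangi takes two-fifths of £880,000 = £352,000. The remaining £528,000 passes to the descendants.
The descendants' portion (£528,000) is divided into 3 shares of £176,000: Dayo takes £176,000; Yusuf's £176,000 share passes to Yusuf's issue; Ines's £176,000 share passes to Ines's issue.
Yusuf's share (£176,000) is divided into 4 shares of £44,000: Linnea, Priya, Jana, and Zofia each take £44,000.
Ines's share (£176,000) is divided into 2 shares of £88,000: Erik and Jovan each take £88,000.

Linnea receives £44,000.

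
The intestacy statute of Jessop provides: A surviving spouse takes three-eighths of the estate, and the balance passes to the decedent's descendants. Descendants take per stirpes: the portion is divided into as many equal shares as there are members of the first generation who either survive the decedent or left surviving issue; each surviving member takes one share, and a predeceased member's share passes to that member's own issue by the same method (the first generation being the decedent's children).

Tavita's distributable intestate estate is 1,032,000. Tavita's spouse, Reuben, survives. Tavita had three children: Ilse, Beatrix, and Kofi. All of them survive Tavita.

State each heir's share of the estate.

Reuben takes three-eighths of 1,032,000 = 387,000. The remaining 645,000 passes to the descendants.
The descendants' portion (645,000) is divided into 3 shares of 215,000: Ilse, Beatrix, and Kofi each take 215,000.

Reuben: 387,000; Ilse: 215,000; Beatrix: 215,000; Kofi: 215,000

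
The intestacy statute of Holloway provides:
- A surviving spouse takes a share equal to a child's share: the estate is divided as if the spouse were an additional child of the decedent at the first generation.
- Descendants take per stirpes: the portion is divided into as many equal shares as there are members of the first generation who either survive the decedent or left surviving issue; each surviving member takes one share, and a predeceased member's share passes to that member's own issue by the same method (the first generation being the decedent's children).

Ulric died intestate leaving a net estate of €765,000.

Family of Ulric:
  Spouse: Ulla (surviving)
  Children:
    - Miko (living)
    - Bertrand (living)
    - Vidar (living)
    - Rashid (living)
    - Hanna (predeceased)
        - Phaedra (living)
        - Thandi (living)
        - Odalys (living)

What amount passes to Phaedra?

The spouse counts as an additional share at the children's level, so there are 6 primary shares of €127,500. Ulla takes one such share (€127,500).
The children's combined portion (€637,500) is divided into 5 shares of €127,500: Miko, Bertrand, Vidar, and Rashid each take €127,500; Hanna's €127,500 share passes to Hanna's issue.
Hanna's share (€127,500) is divided into 3 shares of €42,500: Phaedra, Thandi, and Odalys each take €42,500.

Phaedra receives €42,500.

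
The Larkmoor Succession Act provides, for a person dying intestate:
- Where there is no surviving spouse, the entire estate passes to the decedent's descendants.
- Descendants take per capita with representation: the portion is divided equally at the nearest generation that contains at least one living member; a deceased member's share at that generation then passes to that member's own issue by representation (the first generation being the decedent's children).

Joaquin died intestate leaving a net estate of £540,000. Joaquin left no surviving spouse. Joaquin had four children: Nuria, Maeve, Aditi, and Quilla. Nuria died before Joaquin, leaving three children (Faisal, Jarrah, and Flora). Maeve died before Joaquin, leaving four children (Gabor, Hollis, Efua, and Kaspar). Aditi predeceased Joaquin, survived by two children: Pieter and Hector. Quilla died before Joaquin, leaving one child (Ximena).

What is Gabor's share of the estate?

The entire £540,000 passes to the descendants.
No child survives, so the initial division is made at the grandchildren's generation.
That amount (£540,000) is divided into 10 shares of £54,000: Faisal, Jarrah, Flora, Gabor, Hollis, Efua, Kaspar, Pieter, Hector, and Ximena each take £54,000.

Gabor receives £54,000.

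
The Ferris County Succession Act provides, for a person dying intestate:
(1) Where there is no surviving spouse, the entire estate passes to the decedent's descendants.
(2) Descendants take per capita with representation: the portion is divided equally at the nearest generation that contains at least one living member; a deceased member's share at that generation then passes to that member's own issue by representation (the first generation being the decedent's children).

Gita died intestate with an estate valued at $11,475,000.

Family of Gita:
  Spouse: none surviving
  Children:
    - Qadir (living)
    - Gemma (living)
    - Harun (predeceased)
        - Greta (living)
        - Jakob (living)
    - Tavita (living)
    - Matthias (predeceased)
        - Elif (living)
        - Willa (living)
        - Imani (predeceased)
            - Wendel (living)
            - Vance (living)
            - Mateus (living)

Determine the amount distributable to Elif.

Elif receives $765,000.

The entire $11,475,000 passes to the descendants.
That amount ($11,475,000) is divided into 5 shares of $2,295,000: Qadir, Gemma, and Tavita each take $2,295,000; Harun's $2,295,000 share passes to Harun's issue; Matthias's $2,295,000 share passes to Matthias's issue.
Harun's share ($2,295,000) is divided into 2 shares of $1,147,500: Greta and Jakob each take $1,147,500.
Matthias's share ($2,295,000) is divided into 3 shares of $765,000: Elif and Willa each take $765,000; Imani's $765,000 share passes to Imani's issue.
Imani's share ($765,000) is divided into 3 shares of $255,000: Wendel, Vance, and Mateus each take $255,000.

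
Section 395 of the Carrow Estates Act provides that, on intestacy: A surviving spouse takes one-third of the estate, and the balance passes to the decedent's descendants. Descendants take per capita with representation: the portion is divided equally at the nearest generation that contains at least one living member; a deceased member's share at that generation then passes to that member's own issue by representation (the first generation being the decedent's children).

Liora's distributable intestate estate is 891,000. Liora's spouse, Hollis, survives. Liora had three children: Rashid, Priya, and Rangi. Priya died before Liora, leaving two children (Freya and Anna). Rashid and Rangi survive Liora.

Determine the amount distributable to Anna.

Hollis takes one-third of 891,000 = 297,000. The remaining 594,000 passes to the descendants.
The descendants' portion (594,000) is divided into 3 shares of 198,000: Rashid and Rangi each take 198,000; Priya's 198,000 share passes to Priya's issue.
Priya's share (198,000) is divided into 2 shares of 99,000: Freya and Anna each take 99,000.

Anna receives 99,000.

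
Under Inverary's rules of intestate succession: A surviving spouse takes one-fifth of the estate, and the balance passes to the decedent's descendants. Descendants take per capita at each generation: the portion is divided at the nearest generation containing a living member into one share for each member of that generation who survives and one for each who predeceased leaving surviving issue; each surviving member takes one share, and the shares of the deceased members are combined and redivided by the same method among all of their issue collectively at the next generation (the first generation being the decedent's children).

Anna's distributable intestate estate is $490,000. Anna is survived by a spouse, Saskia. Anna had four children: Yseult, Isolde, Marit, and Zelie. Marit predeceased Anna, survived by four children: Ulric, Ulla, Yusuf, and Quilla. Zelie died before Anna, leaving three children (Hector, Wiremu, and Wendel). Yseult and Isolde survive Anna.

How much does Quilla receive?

Quilla receives $28,000.

Saskia takes one-fifth of $490,000 = $98,000. The remaining $392,000 passes to the descendants.
The descendants' portion ($392,000) is divided at the children's generation into 4 shares of $98,000. Yseult and Isolde each take $98,000. The 2 shares of the deceased (Marit and Zelie) are combined into a pool of $196,000.
That pool ($196,000) is divided at the grandchildren's generation equally among Ulric, Ulla, Yusuf, Quilla, Hector, Wiremu, and Wendel: $28,000 each.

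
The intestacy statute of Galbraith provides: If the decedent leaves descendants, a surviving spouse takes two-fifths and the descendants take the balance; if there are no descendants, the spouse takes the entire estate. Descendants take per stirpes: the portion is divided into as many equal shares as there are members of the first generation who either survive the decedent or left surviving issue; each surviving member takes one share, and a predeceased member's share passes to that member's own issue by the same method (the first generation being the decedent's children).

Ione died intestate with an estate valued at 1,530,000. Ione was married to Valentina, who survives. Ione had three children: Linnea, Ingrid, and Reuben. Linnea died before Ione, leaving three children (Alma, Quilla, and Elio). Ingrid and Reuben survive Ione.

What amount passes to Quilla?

Valentina takes two-fifths of 1,530,000 = 612,000. The remaining 918,000 passes to the descendants.
The descendants' portion (918,000) is divided into 3 shares of 306,000: Ingrid and Reuben each take 306,000; Linnea's 306,000 share passes to Linnea's issue.
Linnea's share (306,000) is divided into 3 shares of 102,000: Alma, Quilla, and Elio each take 102,000.

Quilla receives 102,000.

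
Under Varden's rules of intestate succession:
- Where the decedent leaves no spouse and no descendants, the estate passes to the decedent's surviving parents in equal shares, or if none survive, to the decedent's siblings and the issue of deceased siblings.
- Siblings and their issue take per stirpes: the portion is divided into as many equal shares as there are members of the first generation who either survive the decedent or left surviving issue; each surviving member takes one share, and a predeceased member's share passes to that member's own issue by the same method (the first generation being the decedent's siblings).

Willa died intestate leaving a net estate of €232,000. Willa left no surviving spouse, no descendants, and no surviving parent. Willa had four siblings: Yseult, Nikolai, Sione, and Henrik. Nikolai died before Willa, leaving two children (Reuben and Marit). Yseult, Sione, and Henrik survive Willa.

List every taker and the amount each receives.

Yseult: €58,000; Reuben: €29,000; Marit: €29,000; Sione: €58,000; Henrik: €58,000

The entire €232,000 passes to the siblings and their issue.
That amount (€232,000) is divided into 4 shares of €58,000: Yseult, Sione, and Henrik each take €58,000; Nikolai's €58,000 share passes to Nikolai's issue.
Nikolai's share (€58,000) is divided into 2 shares of €29,000: Reuben and Marit each take €29,000.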